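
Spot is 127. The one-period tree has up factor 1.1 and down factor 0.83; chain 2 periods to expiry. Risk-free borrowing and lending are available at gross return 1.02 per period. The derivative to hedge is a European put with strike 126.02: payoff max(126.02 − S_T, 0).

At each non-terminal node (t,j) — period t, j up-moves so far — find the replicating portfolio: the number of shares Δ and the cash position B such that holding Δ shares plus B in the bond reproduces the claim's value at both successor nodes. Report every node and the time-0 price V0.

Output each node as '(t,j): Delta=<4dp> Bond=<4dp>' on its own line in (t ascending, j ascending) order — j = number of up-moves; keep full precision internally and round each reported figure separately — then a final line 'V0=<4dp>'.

(0,0): Delta=-0.4437 Bond=63.6356
(1,0): Delta=-1.0000 Bond=123.5490
(1,1): Delta=-0.2669 Bond=40.2175
V0=7.2871

The replicating-portfolio and risk-neutral prices coincide; use p* = (1.02−0.83)/(1.1−0.83) = 0.7037 for the latter.
Payoff layer (t=2): V(2,0)=38.5297, V(2,1)=10.0690, V(2,2)=0.0000
(1,0): S=105.4100. Δ = (V_up−V_dn)/(S_up−S_dn) = (10.0690−38.5297)/(115.9510−87.4903) = -1.0000. V = [p*·10.0690 + (1−p*)·38.5297]/1.02 = 18.1390. B = V − Δ·S = 123.5490.
(1,1): S=139.7000. Δ = (V_up−V_dn)/(S_up−S_dn) = (0.0000−10.0690)/(153.6700−115.9510) = -0.2669. V = [p*·0.0000 + (1−p*)·10.0690]/1.02 = 2.9249. B = V − Δ·S = 40.2175.
(0,0): S=127.0000. Δ = (V_up−V_dn)/(S_up−S_dn) = (2.9249−18.1390)/(139.7000−105.4100) = -0.4437. V = [p*·2.9249 + (1−p*)·18.1390]/1.02 = 7.2871. B = V − Δ·S = 63.6356.
Check: Δ(0,0)·S0 + B(0,0) = 7.2871 = V0.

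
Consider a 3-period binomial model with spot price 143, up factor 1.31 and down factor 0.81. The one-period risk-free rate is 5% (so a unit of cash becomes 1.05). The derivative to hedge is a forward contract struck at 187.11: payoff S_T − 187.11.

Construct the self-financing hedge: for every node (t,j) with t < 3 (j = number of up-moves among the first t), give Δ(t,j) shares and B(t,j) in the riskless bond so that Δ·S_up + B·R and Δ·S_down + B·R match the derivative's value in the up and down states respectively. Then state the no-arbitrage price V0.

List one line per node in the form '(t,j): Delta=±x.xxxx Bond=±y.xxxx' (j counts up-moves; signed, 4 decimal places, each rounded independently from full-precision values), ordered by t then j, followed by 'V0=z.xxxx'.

(0,0): Delta=1.0000 Bond=-161.6327
(1,0): Delta=1.0000 Bond=-169.7143
(1,1): Delta=1.0000 Bond=-169.7143
(2,0): Delta=1.0000 Bond=-178.2000
(2,1): Delta=1.0000 Bond=-178.2000
(2,2): Delta=1.0000 Bond=-178.2000
V0=-18.6327

Since d<R<u, set p* = (R−d)/(u−d) = 0.4800; price each node as the discounted p*-expectation of its children.
Terminal values V(3,·): V(3,0)=-111.1139, V(3,1)=-64.2028, V(3,2)=11.6659, V(3,3)=134.3670
  t=2,j=0: stock 93.8223 → up 122.9072 (V=-64.2028), down 75.9961 (V=-111.1139). Price -84.3777; hedge Δ=1.0000, bond B=-178.2000.
  t=2,j=1: stock 151.7373 → up 198.7759 (V=11.6659), down 122.9072 (V=-64.2028). Price -26.4627; hedge Δ=1.0000, bond B=-178.2000.
  t=2,j=2: stock 245.4023 → up 321.4770 (V=134.3670), down 198.7759 (V=11.6659). Price 67.2023; hedge Δ=1.0000, bond B=-178.2000.
  t=1,j=0: stock 115.8300 → up 151.7373 (V=-26.4627), down 93.8223 (V=-84.3777). Price -53.8843; hedge Δ=1.0000, bond B=-169.7143.
  t=1,j=1: stock 187.3300 → up 245.4023 (V=67.2023), down 151.7373 (V=-26.4627). Price 17.6157; hedge Δ=1.0000, bond B=-169.7143.
  t=0,j=0: stock 143.0000 → up 187.3300 (V=17.6157), down 115.8300 (V=-53.8843). Price -18.6327; hedge Δ=1.0000, bond B=-161.6327.
Root portfolio cost Δ·143+B reproduces V0=-18.6327.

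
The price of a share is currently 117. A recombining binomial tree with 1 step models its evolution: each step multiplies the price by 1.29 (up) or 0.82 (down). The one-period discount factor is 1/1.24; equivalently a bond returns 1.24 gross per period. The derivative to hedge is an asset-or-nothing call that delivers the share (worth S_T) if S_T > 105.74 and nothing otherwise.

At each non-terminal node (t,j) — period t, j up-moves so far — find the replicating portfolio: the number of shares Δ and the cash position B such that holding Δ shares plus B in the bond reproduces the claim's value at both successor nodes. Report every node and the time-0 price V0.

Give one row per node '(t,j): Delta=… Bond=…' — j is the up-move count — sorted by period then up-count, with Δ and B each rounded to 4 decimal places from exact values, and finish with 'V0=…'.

Under the risk-neutral measure, an up-move has probability p* = (R−d)/(u−d) = 0.8936 and values discount at R = 1.24.
Payoff layer (t=1): V(1,0)=0.0000, V(1,1)=150.9300
Node (0,0) S=117.0000: V=(p*·150.9300+(1−p*)·0.0000)/1.24=108.7690; Δ=(150.9300−0.0000)/(150.9300−95.9400)=2.7447; B=V−Δ·S=-212.3586
Root portfolio cost Δ·117+B reproduces V0=108.7690.

(0,0): Delta=2.7447 Bond=-212.3586
V0=108.7690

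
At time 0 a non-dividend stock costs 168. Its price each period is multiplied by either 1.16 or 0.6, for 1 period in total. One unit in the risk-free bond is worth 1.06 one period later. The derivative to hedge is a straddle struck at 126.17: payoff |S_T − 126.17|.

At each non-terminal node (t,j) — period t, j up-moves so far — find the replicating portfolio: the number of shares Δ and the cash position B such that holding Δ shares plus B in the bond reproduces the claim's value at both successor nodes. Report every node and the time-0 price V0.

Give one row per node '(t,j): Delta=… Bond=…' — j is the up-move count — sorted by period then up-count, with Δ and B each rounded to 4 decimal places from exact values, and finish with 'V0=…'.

(0,0): Delta=0.4607 Bond=-19.8733
V0=57.5195

Under the risk-neutral measure, an up-move has probability p* = (R−d)/(u−d) = 0.8214 and values discount at R = 1.06.
Payoff layer (t=1): V(1,0)=25.3700, V(1,1)=68.7100
(0,0): S=168.0000. Δ = (V_up−V_dn)/(S_up−S_dn) = (68.7100−25.3700)/(194.8800−100.8000) = 0.4607. V = [p*·68.7100 + (1−p*)·25.3700]/1.06 = 57.5195. B = V − Δ·S = -19.8733.
Root portfolio cost Δ·168+B reproduces V0=57.5195.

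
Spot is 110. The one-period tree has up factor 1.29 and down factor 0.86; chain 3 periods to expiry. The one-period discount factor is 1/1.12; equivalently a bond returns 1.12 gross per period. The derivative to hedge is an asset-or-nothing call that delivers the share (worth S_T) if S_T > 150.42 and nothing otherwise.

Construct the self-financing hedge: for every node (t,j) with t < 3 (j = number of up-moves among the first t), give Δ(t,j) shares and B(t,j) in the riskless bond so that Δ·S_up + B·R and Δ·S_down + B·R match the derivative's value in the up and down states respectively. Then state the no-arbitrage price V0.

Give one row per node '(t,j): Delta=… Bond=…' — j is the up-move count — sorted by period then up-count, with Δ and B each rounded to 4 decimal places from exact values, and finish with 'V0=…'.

(0,0): Delta=1.7535 Bond=-107.1425
(1,0): Delta=2.0893 Bond=-151.7642
(1,1): Delta=1.6071 Bond=-99.2305
(2,0): Delta=0.0000 Bond=0.0000
(2,1): Delta=3.0000 Bond=-281.1140
(2,2): Delta=1.0000 Bond=0.0000
V0=85.7433

Under the risk-neutral measure, an up-move has probability p* = (R−d)/(u−d) = 0.6047 and values discount at R = 1.12.
At expiry t=3: V(3,0)=0.0000, V(3,1)=0.0000, V(3,2)=157.4239, V(3,3)=236.1358
Node (2,0) S=81.3560: V=(p*·0.0000+(1−p*)·0.0000)/1.12=0.0000; Δ=(0.0000−0.0000)/(104.9492−69.9662)=0.0000; B=V−Δ·S=0.0000
Node (2,1) S=122.0340: V=(p*·157.4239+(1−p*)·0.0000)/1.12=84.9880; Δ=(157.4239−0.0000)/(157.4239−104.9492)=3.0000; B=V−Δ·S=-281.1140
Node (2,2) S=183.0510: V=(p*·236.1358+(1−p*)·157.4239)/1.12=183.0510; Δ=(236.1358−157.4239)/(236.1358−157.4239)=1.0000; B=V−Δ·S=0.0000
Node (1,0) S=94.6000: V=(p*·84.9880+(1−p*)·0.0000)/1.12=45.8822; Δ=(84.9880−0.0000)/(122.0340−81.3560)=2.0893; B=V−Δ·S=-151.7642
Node (1,1) S=141.9000: V=(p*·183.0510+(1−p*)·84.9880)/1.12=128.8231; Δ=(183.0510−84.9880)/(183.0510−122.0340)=1.6071; B=V−Δ·S=-99.2305
Node (0,0) S=110.0000: V=(p*·128.8231+(1−p*)·45.8822)/1.12=85.7433; Δ=(128.8231−45.8822)/(141.9000−94.6000)=1.7535; B=V−Δ·S=-107.1425
Root portfolio cost Δ·110+B reproduces V0=85.7433.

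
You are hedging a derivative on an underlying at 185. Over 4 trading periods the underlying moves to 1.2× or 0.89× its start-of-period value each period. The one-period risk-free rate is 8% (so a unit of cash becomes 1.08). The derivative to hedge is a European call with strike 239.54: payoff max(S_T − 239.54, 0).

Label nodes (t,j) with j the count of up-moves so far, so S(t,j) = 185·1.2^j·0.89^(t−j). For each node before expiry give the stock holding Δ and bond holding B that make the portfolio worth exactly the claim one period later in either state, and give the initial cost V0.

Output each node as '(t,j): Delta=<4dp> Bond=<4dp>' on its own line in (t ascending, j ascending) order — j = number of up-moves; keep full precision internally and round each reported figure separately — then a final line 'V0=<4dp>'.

Risk-neutral probability p* = (R−d)/(u−d) = (1.08−0.89)/(1.2−0.89) = 0.6129.
Payoff layer (t=4): V(4,0)=0.0000, V(4,1)=0.0000, V(4,2)=0.0000, V(4,3)=44.9752, V(4,4)=144.0760
  t=3,j=0: stock 130.4193 → up 156.5031 (V=0.0000), down 116.0731 (V=0.0000). Price 0.0000; hedge Δ=0.0000, bond B=0.0000.
  t=3,j=1: stock 175.8462 → up 211.0154 (V=0.0000), down 156.5031 (V=0.0000). Price 0.0000; hedge Δ=0.0000, bond B=0.0000.
  t=3,j=2: stock 237.0960 → up 284.5152 (V=44.9752), down 211.0154 (V=0.0000). Price 25.5236; hedge Δ=0.6119, bond B=-119.5577.
  t=3,j=3: stock 319.6800 → up 383.6160 (V=144.0760), down 284.5152 (V=44.9752). Price 97.8837; hedge Δ=1.0000, bond B=-221.7963.
  t=2,j=0: stock 146.5385 → up 175.8462 (V=0.0000), down 130.4193 (V=0.0000). Price 0.0000; hedge Δ=0.0000, bond B=0.0000.
  t=2,j=1: stock 197.5800 → up 237.0960 (V=25.5236), down 175.8462 (V=0.0000). Price 14.4847; hedge Δ=0.4167, bond B=-67.8494.
  t=2,j=2: stock 266.4000 → up 319.6800 (V=97.8837), down 237.0960 (V=25.5236). Price 64.6975; hedge Δ=0.8762, bond B=-168.7223.
  t=1,j=0: stock 164.6500 → up 197.5800 (V=14.4847), down 146.5385 (V=0.0000). Price 8.2201; hedge Δ=0.2838, bond B=-38.5047.
  t=1,j=1: stock 222.0000 → up 266.4000 (V=64.6975), down 197.5800 (V=14.4847). Price 41.9077; hedge Δ=0.7296, bond B=-120.0692.
  t=0,j=0: stock 185.0000 → up 222.0000 (V=41.9077), down 164.6500 (V=8.2201). Price 26.7290; hedge Δ=0.5874, bond B=-81.9406.
Check: Δ(0,0)·S0 + B(0,0) = 26.7290 = V0.

(0,0): Delta=0.5874 Bond=-81.9406
(1,0): Delta=0.2838 Bond=-38.5047
(1,1): Delta=0.7296 Bond=-120.0692
(2,0): Delta=0.0000 Bond=0.0000
(2,1): Delta=0.4167 Bond=-67.8494
(2,2): Delta=0.8762 Bond=-168.7223
(3,0): Delta=0.0000 Bond=0.0000
(3,1): Delta=0.0000 Bond=0.0000
(3,2): Delta=0.6119 Bond=-119.5577
(3,3): Delta=1.0000 Bond=-221.7963
V0=26.7290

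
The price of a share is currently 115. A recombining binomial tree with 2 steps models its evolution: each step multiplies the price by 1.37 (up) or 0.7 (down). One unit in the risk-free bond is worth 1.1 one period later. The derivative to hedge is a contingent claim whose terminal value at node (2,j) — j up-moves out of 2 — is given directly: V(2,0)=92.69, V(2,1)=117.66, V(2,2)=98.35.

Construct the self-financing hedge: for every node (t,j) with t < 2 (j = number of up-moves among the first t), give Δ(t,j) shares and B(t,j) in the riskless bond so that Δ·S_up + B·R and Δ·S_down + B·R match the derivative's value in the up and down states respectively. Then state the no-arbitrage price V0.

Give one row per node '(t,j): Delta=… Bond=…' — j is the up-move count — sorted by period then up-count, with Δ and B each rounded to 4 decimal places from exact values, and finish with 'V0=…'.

The replicating-portfolio and risk-neutral prices coincide; use p* = (1.1−0.7)/(1.37−0.7) = 0.5970 for the latter.
Terminal values V(2,·): V(2,0)=92.6900, V(2,1)=117.6600, V(2,2)=98.3500
Node (1,0) S=80.5000: V=(p*·117.6600+(1−p*)·92.6900)/1.1=97.8159; Δ=(117.6600−92.6900)/(110.2850−56.3500)=0.4630; B=V−Δ·S=60.5472
Node (1,1) S=157.5500: V=(p*·98.3500+(1−p*)·117.6600)/1.1=96.4833; Δ=(98.3500−117.6600)/(215.8435−110.2850)=-0.1829; B=V−Δ·S=125.3042
Node (0,0) S=115.0000: V=(p*·96.4833+(1−p*)·97.8159)/1.1=88.2003; Δ=(96.4833−97.8159)/(157.5500−80.5000)=-0.0173; B=V−Δ·S=90.1892
Self-financing check: at every node Δ·S+B equals the discounted successor values.

(0,0): Delta=-0.0173 Bond=90.1892
(1,0): Delta=0.4630 Bond=60.5472
(1,1): Delta=-0.1829 Bond=125.3042
V0=88.2003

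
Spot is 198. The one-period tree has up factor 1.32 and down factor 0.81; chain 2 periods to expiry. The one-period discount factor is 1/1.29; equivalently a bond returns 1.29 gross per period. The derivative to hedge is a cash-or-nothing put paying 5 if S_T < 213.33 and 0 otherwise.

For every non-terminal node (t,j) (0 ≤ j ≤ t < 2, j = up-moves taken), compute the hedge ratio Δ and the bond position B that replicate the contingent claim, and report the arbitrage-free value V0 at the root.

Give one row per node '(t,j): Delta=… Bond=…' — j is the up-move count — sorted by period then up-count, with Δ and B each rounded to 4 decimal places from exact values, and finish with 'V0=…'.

The replicating-portfolio and risk-neutral prices coincide; use p* = (1.29−0.81)/(1.32−0.81) = 0.9412 for the latter.
Terminal payoffs: V(2,0)=5.0000, V(2,1)=5.0000, V(2,2)=0.0000
  t=1,j=0: stock 160.3800 → up 211.7016 (V=5.0000), down 129.9078 (V=5.0000). Price 3.8760; hedge Δ=0.0000, bond B=3.8760.
  t=1,j=1: stock 261.3600 → up 344.9952 (V=0.0000), down 211.7016 (V=5.0000). Price 0.2280; hedge Δ=-0.0375, bond B=10.0319.
  t=0,j=0: stock 198.0000 → up 261.3600 (V=0.2280), down 160.3800 (V=3.8760). Price 0.3431; hedge Δ=-0.0361, bond B=7.4960.
Check: Δ(0,0)·S0 + B(0,0) = 0.3431 = V0.

(0,0): Delta=-0.0361 Bond=7.4960
(1,0): Delta=0.0000 Bond=3.8760
(1,1): Delta=-0.0375 Bond=10.0319
V0=0.3431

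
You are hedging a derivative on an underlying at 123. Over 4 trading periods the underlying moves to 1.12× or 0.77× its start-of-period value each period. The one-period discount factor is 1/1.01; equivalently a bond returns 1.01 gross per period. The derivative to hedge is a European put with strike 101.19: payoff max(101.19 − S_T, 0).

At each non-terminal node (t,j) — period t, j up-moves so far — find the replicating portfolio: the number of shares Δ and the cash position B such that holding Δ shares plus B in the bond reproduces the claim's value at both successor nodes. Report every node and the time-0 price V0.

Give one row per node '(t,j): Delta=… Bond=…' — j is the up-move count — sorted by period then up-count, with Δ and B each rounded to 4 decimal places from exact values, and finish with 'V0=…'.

(0,0): Delta=-0.2418 Bond=36.0166
(1,0): Delta=-0.5568 Bond=66.2150
(1,1): Delta=-0.1425 Bond=22.7009
(2,0): Delta=-1.0000 Bond=99.1962
(2,1): Delta=-0.4172 Bond=52.0642
(2,2): Delta=-0.0560 Bond=9.5738
(3,0): Delta=-1.0000 Bond=100.1881
(3,1): Delta=-1.0000 Bond=100.1881
(3,2): Delta=-0.2335 Bond=30.7667
(3,3): Delta=0.0000 Bond=0.0000
V0=6.2776

Since d<R<u, set p* = (R−d)/(u−d) = 0.6857; price each node as the discounted p*-expectation of its children.
Terminal payoffs: V(4,0)=57.9518, V(4,1)=38.2980, V(4,2)=9.7107, V(4,3)=0.0000, V(4,4)=0.0000
Node (3,0) S=56.1536: V=(p*·38.2980+(1−p*)·57.9518)/1.01=44.0346; Δ=(38.2980−57.9518)/(62.8920−43.2382)=-1.0000; B=V−Δ·S=100.1881
Node (3,1) S=81.6779: V=(p*·9.7107+(1−p*)·38.2980)/1.01=18.5102; Δ=(9.7107−38.2980)/(91.4793−62.8920)=-1.0000; B=V−Δ·S=100.1881
Node (3,2) S=118.8042: V=(p*·0.0000+(1−p*)·9.7107)/1.01=3.0217; Δ=(0.0000−9.7107)/(133.0607−91.4793)=-0.2335; B=V−Δ·S=30.7667
Node (3,3) S=172.8061: V=(p*·0.0000+(1−p*)·0.0000)/1.01=0.0000; Δ=(0.0000−0.0000)/(193.5429−133.0607)=0.0000; B=V−Δ·S=0.0000
Node (2,0) S=72.9267: V=(p*·18.5102+(1−p*)·44.0346)/1.01=26.2695; Δ=(18.5102−44.0346)/(81.6779−56.1536)=-1.0000; B=V−Δ·S=99.1962
Node (2,1) S=106.0752: V=(p*·3.0217+(1−p*)·18.5102)/1.01=7.8114; Δ=(3.0217−18.5102)/(118.8042−81.6779)=-0.4172; B=V−Δ·S=52.0642
Node (2,2) S=154.2912: V=(p*·0.0000+(1−p*)·3.0217)/1.01=0.9403; Δ=(0.0000−3.0217)/(172.8061−118.8042)=-0.0560; B=V−Δ·S=9.5738
Node (1,0) S=94.7100: V=(p*·7.8114+(1−p*)·26.2695)/1.01=13.4777; Δ=(7.8114−26.2695)/(106.0752−72.9267)=-0.5568; B=V−Δ·S=66.2150
Node (1,1) S=137.7600: V=(p*·0.9403+(1−p*)·7.8114)/1.01=3.0691; Δ=(0.9403−7.8114)/(154.2912−106.0752)=-0.1425; B=V−Δ·S=22.7009
Node (0,0) S=123.0000: V=(p*·3.0691+(1−p*)·13.4777)/1.01=6.2776; Δ=(3.0691−13.4777)/(137.7600−94.7100)=-0.2418; B=V−Δ·S=36.0166
Root portfolio cost Δ·123+B reproduces V0=6.2776.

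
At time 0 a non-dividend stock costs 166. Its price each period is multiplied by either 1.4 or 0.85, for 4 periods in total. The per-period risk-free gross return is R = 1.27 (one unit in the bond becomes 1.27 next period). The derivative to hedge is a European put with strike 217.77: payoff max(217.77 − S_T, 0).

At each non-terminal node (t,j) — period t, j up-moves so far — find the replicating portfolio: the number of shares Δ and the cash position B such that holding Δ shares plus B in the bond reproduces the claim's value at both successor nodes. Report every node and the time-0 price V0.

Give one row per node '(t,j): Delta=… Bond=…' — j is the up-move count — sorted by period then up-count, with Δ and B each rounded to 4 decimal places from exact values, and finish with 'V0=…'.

(0,0): Delta=-0.0553 Bond=10.5038
(1,0): Delta=-0.2415 Bond=39.6051
(1,1): Delta=-0.0203 Bond=5.2102
(2,0): Delta=-0.8423 Bond=122.3573
(2,1): Delta=-0.1286 Bond=27.9946
(2,2): Delta=0.0000 Bond=0.0000
(3,0): Delta=-1.0000 Bond=171.4724
(3,1): Delta=-0.8126 Bond=150.4170
(3,2): Delta=0.0000 Bond=0.0000
(3,3): Delta=0.0000 Bond=0.0000
V0=1.3209

Risk-neutral probability p* = (R−d)/(u−d) = (1.27−0.85)/(1.4−0.85) = 0.7636.
Payoff layer (t=4): V(4,0)=131.1170, V(4,1)=75.0474, V(4,2)=0.0000, V(4,3)=0.0000, V(4,4)=0.0000
  t=3,j=0: stock 101.9447 → up 142.7226 (V=75.0474), down 86.6530 (V=131.1170). Price 69.5277; hedge Δ=-1.0000, bond B=171.4724.
  t=3,j=1: stock 167.9090 → up 235.0726 (V=0.0000), down 142.7226 (V=75.0474). Price 13.9673; hedge Δ=-0.8126, bond B=150.4170.
  t=3,j=2: stock 276.5560 → up 387.1784 (V=0.0000), down 235.0726 (V=0.0000). Price 0.0000; hedge Δ=0.0000, bond B=0.0000.
  t=3,j=3: stock 455.5040 → up 637.7056 (V=0.0000), down 387.1784 (V=0.0000). Price 0.0000; hedge Δ=0.0000, bond B=0.0000.
  t=2,j=0: stock 119.9350 → up 167.9090 (V=13.9673), down 101.9447 (V=69.5277). Price 21.3384; hedge Δ=-0.8423, bond B=122.3573.
  t=2,j=1: stock 197.5400 → up 276.5560 (V=0.0000), down 167.9090 (V=13.9673). Price 2.5995; hedge Δ=-0.1286, bond B=27.9946.
  t=2,j=2: stock 325.3600 → up 455.5040 (V=0.0000), down 276.5560 (V=0.0000). Price 0.0000; hedge Δ=0.0000, bond B=0.0000.
  t=1,j=0: stock 141.1000 → up 197.5400 (V=2.5995), down 119.9350 (V=21.3384). Price 5.5344; hedge Δ=-0.2415, bond B=39.6051.
  t=1,j=1: stock 232.4000 → up 325.3600 (V=0.0000), down 197.5400 (V=2.5995). Price 0.4838; hedge Δ=-0.0203, bond B=5.2102.
  t=0,j=0: stock 166.0000 → up 232.4000 (V=0.4838), down 141.1000 (V=5.5344). Price 1.3209; hedge Δ=-0.0553, bond B=10.5038.
Self-financing check: at every node Δ·S+B equals the discounted successor values.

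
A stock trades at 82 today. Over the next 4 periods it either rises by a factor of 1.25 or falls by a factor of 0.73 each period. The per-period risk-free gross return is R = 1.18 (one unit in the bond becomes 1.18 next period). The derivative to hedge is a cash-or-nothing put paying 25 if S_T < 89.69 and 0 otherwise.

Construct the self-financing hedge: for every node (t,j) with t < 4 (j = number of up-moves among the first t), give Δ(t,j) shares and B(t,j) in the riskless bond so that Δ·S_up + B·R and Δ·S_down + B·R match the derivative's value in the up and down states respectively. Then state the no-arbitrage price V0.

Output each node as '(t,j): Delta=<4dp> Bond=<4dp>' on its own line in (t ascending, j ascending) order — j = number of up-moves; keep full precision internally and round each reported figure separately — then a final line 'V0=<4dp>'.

(0,0): Delta=-0.1079 Bond=10.0127
(1,0): Delta=-0.4320 Bond=31.2125
(1,1): Delta=-0.0785 Bond=8.7976
(2,0): Delta=0.0000 Bond=17.9546
(2,1): Delta=-0.4712 Bond=39.7671
(2,2): Delta=-0.0428 Bond=5.8100
(3,0): Delta=0.0000 Bond=21.1864
(3,1): Delta=0.0000 Bond=21.1864
(3,2): Delta=-0.5140 Bond=50.9289
(3,3): Delta=0.0000 Bond=0.0000
V0=1.1631

No-arbitrage ⇒ martingale measure with p* = (R−d)/(u−d) = 0.8654.
Terminal payoffs: V(4,0)=25.0000, V(4,1)=25.0000, V(4,2)=25.0000, V(4,3)=0.0000, V(4,4)=0.0000
(3,0): S=31.8994. Δ = (V_up−V_dn)/(S_up−S_dn) = (25.0000−25.0000)/(39.8742−23.2866) = 0.0000. V = [p*·25.0000 + (1−p*)·25.0000]/1.18 = 21.1864. B = V − Δ·S = 21.1864.
(3,1): S=54.6222. Δ = (V_up−V_dn)/(S_up−S_dn) = (25.0000−25.0000)/(68.2778−39.8742) = 0.0000. V = [p*·25.0000 + (1−p*)·25.0000]/1.18 = 21.1864. B = V − Δ·S = 21.1864.
(3,2): S=93.5312. Δ = (V_up−V_dn)/(S_up−S_dn) = (0.0000−25.0000)/(116.9141−68.2778) = -0.5140. V = [p*·0.0000 + (1−p*)·25.0000]/1.18 = 2.8520. B = V − Δ·S = 50.9289.
(3,3): S=160.1562. Δ = (V_up−V_dn)/(S_up−S_dn) = (0.0000−0.0000)/(200.1953−116.9141) = 0.0000. V = [p*·0.0000 + (1−p*)·0.0000]/1.18 = 0.0000. B = V − Δ·S = 0.0000.
(2,0): S=43.6978. Δ = (V_up−V_dn)/(S_up−S_dn) = (21.1864−21.1864)/(54.6222−31.8994) = 0.0000. V = [p*·21.1864 + (1−p*)·21.1864]/1.18 = 17.9546. B = V − Δ·S = 17.9546.
(2,1): S=74.8250. Δ = (V_up−V_dn)/(S_up−S_dn) = (2.8520−21.1864)/(93.5312−54.6223) = -0.4712. V = [p*·2.8520 + (1−p*)·21.1864]/1.18 = 4.5086. B = V − Δ·S = 39.7671.
(2,2): S=128.1250. Δ = (V_up−V_dn)/(S_up−S_dn) = (0.0000−2.8520)/(160.1562−93.5312) = -0.0428. V = [p*·0.0000 + (1−p*)·2.8520]/1.18 = 0.3254. B = V − Δ·S = 5.8100.
(1,0): S=59.8600. Δ = (V_up−V_dn)/(S_up−S_dn) = (4.5086−17.9546)/(74.8250−43.6978) = -0.4320. V = [p*·4.5086 + (1−p*)·17.9546]/1.18 = 5.3548. B = V − Δ·S = 31.2125.
(1,1): S=102.5000. Δ = (V_up−V_dn)/(S_up−S_dn) = (0.3254−4.5086)/(128.1250−74.8250) = -0.0785. V = [p*·0.3254 + (1−p*)·4.5086]/1.18 = 0.7530. B = V − Δ·S = 8.7976.
(0,0): S=82.0000. Δ = (V_up−V_dn)/(S_up−S_dn) = (0.7530−5.3548)/(102.5000−59.8600) = -0.1079. V = [p*·0.7530 + (1−p*)·5.3548]/1.18 = 1.1631. B = V − Δ·S = 10.0127.
Root portfolio cost Δ·82+B reproduces V0=1.1631.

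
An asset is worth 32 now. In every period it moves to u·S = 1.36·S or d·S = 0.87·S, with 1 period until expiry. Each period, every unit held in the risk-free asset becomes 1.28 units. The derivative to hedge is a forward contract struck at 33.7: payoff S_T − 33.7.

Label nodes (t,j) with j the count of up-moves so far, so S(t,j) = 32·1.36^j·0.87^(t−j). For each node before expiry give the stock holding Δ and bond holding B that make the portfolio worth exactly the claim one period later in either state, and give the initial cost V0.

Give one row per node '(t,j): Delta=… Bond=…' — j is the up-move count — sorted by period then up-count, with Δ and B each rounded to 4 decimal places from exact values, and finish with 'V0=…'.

(0,0): Delta=1.0000 Bond=-26.3281
V0=5.6719

Since d<R<u, set p* = (R−d)/(u−d) = 0.8367; price each node as the discounted p*-expectation of its children.
Terminal values V(1,·): V(1,0)=-5.8600, V(1,1)=9.8200
Node (0,0) S=32.0000: V=(p*·9.8200+(1−p*)·-5.8600)/1.28=5.6719; Δ=(9.8200−-5.8600)/(43.5200−27.8400)=1.0000; B=V−Δ·S=-26.3281
Self-financing check: at every node Δ·S+B equals the discounted successor values.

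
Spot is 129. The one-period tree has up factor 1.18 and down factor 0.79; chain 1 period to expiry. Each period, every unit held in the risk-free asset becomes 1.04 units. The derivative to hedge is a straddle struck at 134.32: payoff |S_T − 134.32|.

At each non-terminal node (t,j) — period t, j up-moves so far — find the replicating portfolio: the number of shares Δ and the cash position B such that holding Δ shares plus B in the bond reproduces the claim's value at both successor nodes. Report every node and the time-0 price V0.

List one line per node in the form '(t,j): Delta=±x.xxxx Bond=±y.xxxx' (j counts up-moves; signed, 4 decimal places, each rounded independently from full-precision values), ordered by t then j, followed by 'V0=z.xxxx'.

(0,0): Delta=-0.2884 Bond=59.4250
V0=22.2199

Risk-neutral probability p* = (R−d)/(u−d) = (1.04−0.79)/(1.18−0.79) = 0.6410.
Terminal payoffs: V(1,0)=32.4100, V(1,1)=17.9000
(0,0): S=129.0000. Δ = (V_up−V_dn)/(S_up−S_dn) = (17.9000−32.4100)/(152.2200−101.9100) = -0.2884. V = [p*·17.9000 + (1−p*)·32.4100]/1.04 = 22.2199. B = V − Δ·S = 59.4250.
The time-0 hedge costs 22.2199, which is the no-arbitrage price.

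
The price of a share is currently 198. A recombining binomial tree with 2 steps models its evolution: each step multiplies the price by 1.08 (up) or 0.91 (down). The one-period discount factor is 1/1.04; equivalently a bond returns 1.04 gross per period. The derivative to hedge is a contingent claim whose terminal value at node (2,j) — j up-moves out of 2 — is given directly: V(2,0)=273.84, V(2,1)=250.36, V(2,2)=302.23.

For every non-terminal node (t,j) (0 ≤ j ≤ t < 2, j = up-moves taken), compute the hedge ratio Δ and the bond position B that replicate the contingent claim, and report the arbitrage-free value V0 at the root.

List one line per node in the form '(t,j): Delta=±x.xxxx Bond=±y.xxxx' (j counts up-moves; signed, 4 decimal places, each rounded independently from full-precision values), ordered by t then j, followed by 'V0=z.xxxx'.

(0,0): Delta=0.9753 Bond=67.6148
(1,0): Delta=-0.7666 Bond=384.1606
(1,1): Delta=1.4269 Bond=-26.2472
V0=260.7177

Since d<R<u, set p* = (R−d)/(u−d) = 0.7647; price each node as the discounted p*-expectation of its children.
At expiry t=2: V(2,0)=273.8400, V(2,1)=250.3600, V(2,2)=302.2300
  t=1,j=0: stock 180.1800 → up 194.5944 (V=250.3600), down 163.9638 (V=273.8400). Price 246.0430; hedge Δ=-0.7666, bond B=384.1606.
  t=1,j=1: stock 213.8400 → up 230.9472 (V=302.2300), down 194.5944 (V=250.3600). Price 278.8705; hedge Δ=1.4269, bond B=-26.2472.
  t=0,j=0: stock 198.0000 → up 213.8400 (V=278.8705), down 180.1800 (V=246.0430). Price 260.7177; hedge Δ=0.9753, bond B=67.6148.
The time-0 hedge costs 260.7177, which is the no-arbitrage price.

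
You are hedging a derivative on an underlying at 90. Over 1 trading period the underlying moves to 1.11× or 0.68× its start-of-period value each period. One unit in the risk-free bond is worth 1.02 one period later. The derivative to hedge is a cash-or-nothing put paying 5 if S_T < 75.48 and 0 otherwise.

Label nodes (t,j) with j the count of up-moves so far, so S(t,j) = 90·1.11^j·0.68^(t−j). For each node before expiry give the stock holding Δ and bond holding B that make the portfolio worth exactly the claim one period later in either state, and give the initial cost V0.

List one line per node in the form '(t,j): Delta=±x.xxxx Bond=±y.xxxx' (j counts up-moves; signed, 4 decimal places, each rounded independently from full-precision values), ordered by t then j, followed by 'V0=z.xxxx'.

(0,0): Delta=-0.1292 Bond=12.6539
V0=1.0260

No-arbitrage ⇒ martingale measure with p* = (R−d)/(u−d) = 0.7907.
At expiry t=1: V(1,0)=5.0000, V(1,1)=0.0000
(0,0): S=90.0000. Δ = (V_up−V_dn)/(S_up−S_dn) = (0.0000−5.0000)/(99.9000−61.2000) = -0.1292. V = [p*·0.0000 + (1−p*)·5.0000]/1.02 = 1.0260. B = V − Δ·S = 12.6539.
Self-financing check: at every node Δ·S+B equals the discounted successor values.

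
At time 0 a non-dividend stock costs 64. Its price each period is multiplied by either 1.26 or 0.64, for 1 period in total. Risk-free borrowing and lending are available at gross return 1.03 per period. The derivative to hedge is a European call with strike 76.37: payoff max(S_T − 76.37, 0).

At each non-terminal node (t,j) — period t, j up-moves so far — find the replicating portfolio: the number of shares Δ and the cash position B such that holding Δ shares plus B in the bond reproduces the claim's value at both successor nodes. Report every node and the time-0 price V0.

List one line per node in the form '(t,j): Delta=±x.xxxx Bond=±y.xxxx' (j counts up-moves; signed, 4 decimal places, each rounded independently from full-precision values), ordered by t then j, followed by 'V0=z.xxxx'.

Risk-neutral probability p* = (R−d)/(u−d) = (1.03−0.64)/(1.26−0.64) = 0.6290.
Terminal payoffs: V(1,0)=0.0000, V(1,1)=4.2700
Node (0,0) S=64.0000: V=(p*·4.2700+(1−p*)·0.0000)/1.03=2.6077; Δ=(4.2700−0.0000)/(80.6400−40.9600)=0.1076; B=V−Δ·S=-4.2794
Check: Δ(0,0)·S0 + B(0,0) = 2.6077 = V0.

(0,0): Delta=0.1076 Bond=-4.2794
V0=2.6077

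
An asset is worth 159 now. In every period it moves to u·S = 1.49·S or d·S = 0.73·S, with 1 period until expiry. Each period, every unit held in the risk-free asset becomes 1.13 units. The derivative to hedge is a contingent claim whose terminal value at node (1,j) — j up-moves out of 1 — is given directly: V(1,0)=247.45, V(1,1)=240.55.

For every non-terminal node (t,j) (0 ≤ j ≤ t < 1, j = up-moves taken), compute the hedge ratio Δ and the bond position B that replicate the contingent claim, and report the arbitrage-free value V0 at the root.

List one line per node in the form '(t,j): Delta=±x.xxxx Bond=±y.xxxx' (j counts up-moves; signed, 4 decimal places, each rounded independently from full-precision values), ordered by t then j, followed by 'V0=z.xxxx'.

Risk-neutral probability p* = (R−d)/(u−d) = (1.13−0.73)/(1.49−0.73) = 0.5263.
Terminal values V(1,·): V(1,0)=247.4500, V(1,1)=240.5500
Node (0,0) S=159.0000: V=(p*·240.5500+(1−p*)·247.4500)/1.13=215.7685; Δ=(240.5500−247.4500)/(236.9100−116.0700)=-0.0571; B=V−Δ·S=224.8475
Each (Δ,B) replicates both successor values, so the strategy is self-financing and V0 is arbitrage-free.

(0,0): Delta=-0.0571 Bond=224.8475
V0=215.7685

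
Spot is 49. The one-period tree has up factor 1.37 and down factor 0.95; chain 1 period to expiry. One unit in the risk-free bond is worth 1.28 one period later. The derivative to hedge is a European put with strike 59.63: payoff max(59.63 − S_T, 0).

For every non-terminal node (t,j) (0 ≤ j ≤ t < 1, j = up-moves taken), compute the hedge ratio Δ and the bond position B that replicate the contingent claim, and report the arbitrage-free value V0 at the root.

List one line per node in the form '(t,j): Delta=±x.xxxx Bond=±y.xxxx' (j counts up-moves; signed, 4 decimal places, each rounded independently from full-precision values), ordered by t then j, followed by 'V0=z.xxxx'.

(0,0): Delta=-0.6356 Bond=33.3326
V0=2.1897

Risk-neutral probability p* = (R−d)/(u−d) = (1.28−0.95)/(1.37−0.95) = 0.7857.
Terminal payoffs: V(1,0)=13.0800, V(1,1)=0.0000
Node (0,0) S=49.0000: V=(p*·0.0000+(1−p*)·13.0800)/1.28=2.1897; Δ=(0.0000−13.0800)/(67.1300−46.5500)=-0.6356; B=V−Δ·S=33.3326
The time-0 hedge costs 2.1897, which is the no-arbitrage price.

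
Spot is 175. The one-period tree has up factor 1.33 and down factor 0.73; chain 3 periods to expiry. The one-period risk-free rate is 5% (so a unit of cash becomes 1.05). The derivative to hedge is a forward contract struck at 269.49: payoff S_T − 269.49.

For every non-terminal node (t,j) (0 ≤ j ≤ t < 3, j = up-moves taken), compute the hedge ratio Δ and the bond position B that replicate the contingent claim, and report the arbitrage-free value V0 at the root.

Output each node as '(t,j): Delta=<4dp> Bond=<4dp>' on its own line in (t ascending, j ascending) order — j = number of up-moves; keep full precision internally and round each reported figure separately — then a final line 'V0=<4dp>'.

(0,0): Delta=1.0000 Bond=-232.7956
(1,0): Delta=1.0000 Bond=-244.4354
(1,1): Delta=1.0000 Bond=-244.4354
(2,0): Delta=1.0000 Bond=-256.6571
(2,1): Delta=1.0000 Bond=-256.6571
(2,2): Delta=1.0000 Bond=-256.6571
V0=-57.7956

No-arbitrage ⇒ martingale measure with p* = (R−d)/(u−d) = 0.5333.
At expiry t=3: V(3,0)=-201.4120, V(3,1)=-145.4575, V(3,2)=-43.5130, V(3,3)=142.2215
Node (2,0) S=93.2575: V=(p*·-145.4575+(1−p*)·-201.4120)/1.05=-163.3996; Δ=(-145.4575−-201.4120)/(124.0325−68.0780)=1.0000; B=V−Δ·S=-256.6571
Node (2,1) S=169.9075: V=(p*·-43.5130+(1−p*)·-145.4575)/1.05=-86.7496; Δ=(-43.5130−-145.4575)/(225.9770−124.0325)=1.0000; B=V−Δ·S=-256.6571
Node (2,2) S=309.5575: V=(p*·142.2215+(1−p*)·-43.5130)/1.05=52.9004; Δ=(142.2215−-43.5130)/(411.7115−225.9770)=1.0000; B=V−Δ·S=-256.6571
Node (1,0) S=127.7500: V=(p*·-86.7496+(1−p*)·-163.3996)/1.05=-116.6854; Δ=(-86.7496−-163.3996)/(169.9075−93.2575)=1.0000; B=V−Δ·S=-244.4354
Node (1,1) S=232.7500: V=(p*·52.9004+(1−p*)·-86.7496)/1.05=-11.6854; Δ=(52.9004−-86.7496)/(309.5575−169.9075)=1.0000; B=V−Δ·S=-244.4354
Node (0,0) S=175.0000: V=(p*·-11.6854+(1−p*)·-116.6854)/1.05=-57.7956; Δ=(-11.6854−-116.6854)/(232.7500−127.7500)=1.0000; B=V−Δ·S=-232.7956
Each (Δ,B) replicates both successor values, so the strategy is self-financing and V0 is arbitrage-free.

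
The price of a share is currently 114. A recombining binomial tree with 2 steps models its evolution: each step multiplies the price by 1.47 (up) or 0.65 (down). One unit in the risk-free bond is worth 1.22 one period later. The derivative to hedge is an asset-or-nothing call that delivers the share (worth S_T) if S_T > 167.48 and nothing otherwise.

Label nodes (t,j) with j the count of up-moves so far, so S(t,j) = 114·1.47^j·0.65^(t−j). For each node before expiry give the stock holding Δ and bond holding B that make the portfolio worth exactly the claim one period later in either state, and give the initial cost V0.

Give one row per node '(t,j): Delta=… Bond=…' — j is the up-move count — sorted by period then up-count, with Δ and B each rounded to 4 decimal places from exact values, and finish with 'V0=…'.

(0,0): Delta=1.5015 Bond=-91.1970
(1,0): Delta=0.0000 Bond=0.0000
(1,1): Delta=1.7927 Bond=-160.0587
V0=79.9727

Risk-neutral probability p* = (R−d)/(u−d) = (1.22−0.65)/(1.47−0.65) = 0.6951.
Terminal payoffs: V(2,0)=0.0000, V(2,1)=0.0000, V(2,2)=246.3426
  t=1,j=0: stock 74.1000 → up 108.9270 (V=0.0000), down 48.1650 (V=0.0000). Price 0.0000; hedge Δ=0.0000, bond B=0.0000.
  t=1,j=1: stock 167.5800 → up 246.3426 (V=246.3426), down 108.9270 (V=0.0000). Price 140.3591; hedge Δ=1.7927, bond B=-160.0587.
  t=0,j=0: stock 114.0000 → up 167.5800 (V=140.3591), down 74.1000 (V=0.0000). Price 79.9727; hedge Δ=1.5015, bond B=-91.1970.
The time-0 hedge costs 79.9727, which is the no-arbitrage price.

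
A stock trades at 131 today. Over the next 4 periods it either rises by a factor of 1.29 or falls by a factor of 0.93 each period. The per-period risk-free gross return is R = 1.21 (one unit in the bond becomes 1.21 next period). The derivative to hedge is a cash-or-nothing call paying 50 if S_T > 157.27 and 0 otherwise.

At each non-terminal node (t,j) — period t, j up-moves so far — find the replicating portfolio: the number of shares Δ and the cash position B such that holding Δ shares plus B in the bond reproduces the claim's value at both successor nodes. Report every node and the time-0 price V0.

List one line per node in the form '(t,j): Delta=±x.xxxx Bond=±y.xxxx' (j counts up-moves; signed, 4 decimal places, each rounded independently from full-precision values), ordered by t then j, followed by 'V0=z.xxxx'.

(0,0): Delta=0.0690 Bond=13.4385
(1,0): Delta=0.2692 Bond=-8.1303
(1,1): Delta=0.0277 Bond=23.2294
(2,0): Delta=0.7880 Bond=-68.6176
(2,1): Delta=0.1623 Bond=6.9566
(2,2): Delta=0.0000 Bond=34.1507
(3,0): Delta=0.0000 Bond=0.0000
(3,1): Delta=0.9503 Bond=-106.7493
(3,2): Delta=0.0000 Bond=41.3223
(3,3): Delta=0.0000 Bond=41.3223
V0=22.4721

Under the risk-neutral measure, an up-move has probability p* = (R−d)/(u−d) = 0.7778 and values discount at R = 1.21.
Payoff layer (t=4): V(4,0)=0.0000, V(4,1)=0.0000, V(4,2)=50.0000, V(4,3)=50.0000, V(4,4)=50.0000
  t=3,j=0: stock 105.3708 → up 135.9283 (V=0.0000), down 97.9948 (V=0.0000). Price 0.0000; hedge Δ=0.0000, bond B=0.0000.
  t=3,j=1: stock 146.1595 → up 188.5457 (V=50.0000), down 135.9283 (V=0.0000). Price 32.1396; hedge Δ=0.9503, bond B=-106.7493.
  t=3,j=2: stock 202.7373 → up 261.5311 (V=50.0000), down 188.5457 (V=50.0000). Price 41.3223; hedge Δ=0.0000, bond B=41.3223.
  t=3,j=3: stock 281.2163 → up 362.7690 (V=50.0000), down 261.5311 (V=50.0000). Price 41.3223; hedge Δ=0.0000, bond B=41.3223.
  t=2,j=0: stock 113.3019 → up 146.1595 (V=32.1396), down 105.3708 (V=0.0000). Price 20.6590; hedge Δ=0.7880, bond B=-68.6176.
  t=2,j=1: stock 157.1607 → up 202.7373 (V=41.3223), down 146.1595 (V=32.1396). Price 32.4642; hedge Δ=0.1623, bond B=6.9566.
  t=2,j=2: stock 217.9971 → up 281.2163 (V=41.3223), down 202.7373 (V=41.3223). Price 34.1507; hedge Δ=0.0000, bond B=34.1507.
  t=1,j=0: stock 121.8300 → up 157.1607 (V=32.4642), down 113.3019 (V=20.6590). Price 24.6619; hedge Δ=0.2692, bond B=-8.1303.
  t=1,j=1: stock 168.9900 → up 217.9971 (V=34.1507), down 157.1607 (V=32.4642). Price 27.9140; hedge Δ=0.0277, bond B=23.2294.
  t=0,j=0: stock 131.0000 → up 168.9900 (V=27.9140), down 121.8300 (V=24.6619). Price 22.4721; hedge Δ=0.0690, bond B=13.4385.
Root portfolio cost Δ·131+B reproduces V0=22.4721.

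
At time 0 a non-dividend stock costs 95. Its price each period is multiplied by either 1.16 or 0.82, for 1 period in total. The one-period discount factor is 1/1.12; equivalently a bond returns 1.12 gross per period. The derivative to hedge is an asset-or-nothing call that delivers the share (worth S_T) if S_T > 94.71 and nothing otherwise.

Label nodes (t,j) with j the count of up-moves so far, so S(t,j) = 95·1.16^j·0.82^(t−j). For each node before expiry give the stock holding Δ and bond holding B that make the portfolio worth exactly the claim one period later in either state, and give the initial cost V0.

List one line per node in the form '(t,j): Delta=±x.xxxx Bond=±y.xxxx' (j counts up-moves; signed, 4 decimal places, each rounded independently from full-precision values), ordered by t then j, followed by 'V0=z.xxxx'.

(0,0): Delta=3.4118 Bond=-237.3004
V0=86.8172

Risk-neutral probability p* = (R−d)/(u−d) = (1.12−0.82)/(1.16−0.82) = 0.8824.
At expiry t=1: V(1,0)=0.0000, V(1,1)=110.2000
(0,0): S=95.0000. Δ = (V_up−V_dn)/(S_up−S_dn) = (110.2000−0.0000)/(110.2000−77.9000) = 3.4118. V = [p*·110.2000 + (1−p*)·0.0000]/1.12 = 86.8172. B = V − Δ·S = -237.3004.
Root portfolio cost Δ·95+B reproduces V0=86.8172.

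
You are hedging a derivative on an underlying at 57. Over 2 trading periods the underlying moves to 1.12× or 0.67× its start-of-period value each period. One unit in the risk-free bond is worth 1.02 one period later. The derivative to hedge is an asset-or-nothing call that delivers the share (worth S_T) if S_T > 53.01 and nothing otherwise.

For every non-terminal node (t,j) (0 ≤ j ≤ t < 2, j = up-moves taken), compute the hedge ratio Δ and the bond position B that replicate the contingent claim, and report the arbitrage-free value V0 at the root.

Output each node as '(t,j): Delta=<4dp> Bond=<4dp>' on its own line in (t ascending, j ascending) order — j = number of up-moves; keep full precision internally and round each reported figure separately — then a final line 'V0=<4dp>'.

No-arbitrage ⇒ martingale measure with p* = (R−d)/(u−d) = 0.7778.
Payoff layer (t=2): V(2,0)=0.0000, V(2,1)=0.0000, V(2,2)=71.5008
Node (1,0) S=38.1900: V=(p*·0.0000+(1−p*)·0.0000)/1.02=0.0000; Δ=(0.0000−0.0000)/(42.7728−25.5873)=0.0000; B=V−Δ·S=0.0000
Node (1,1) S=63.8400: V=(p*·71.5008+(1−p*)·0.0000)/1.02=54.5213; Δ=(71.5008−0.0000)/(71.5008−42.7728)=2.4889; B=V−Δ·S=-104.3694
Node (0,0) S=57.0000: V=(p*·54.5213+(1−p*)·0.0000)/1.02=41.5740; Δ=(54.5213−0.0000)/(63.8400−38.1900)=2.1256; B=V−Δ·S=-79.5845
Each (Δ,B) replicates both successor values, so the strategy is self-financing and V0 is arbitrage-free.

(0,0): Delta=2.1256 Bond=-79.5845
(1,0): Delta=0.0000 Bond=0.0000
(1,1): Delta=2.4889 Bond=-104.3694
V0=41.5740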